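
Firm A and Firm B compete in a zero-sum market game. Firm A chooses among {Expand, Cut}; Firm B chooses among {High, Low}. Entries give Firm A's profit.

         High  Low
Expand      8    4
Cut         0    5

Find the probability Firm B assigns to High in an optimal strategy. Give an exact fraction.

1/9

Row minima: Expand → 4, Cut → 0; maximin = 4.
Column maxima: High → 8, Low → 5; minimax = 5.
4 ≠ 5, so there is no saddle point; optimal play is mixed.
Let Firm A play Expand with probability p. Expected payoff against High: 8p + 0(1−p) = 8p; against Low: 4p + 5(1−p) = −p + 5.
Setting these equal: 8p = −p + 5 ⇒ 9p = 5 ⇒ p = 5/9, and the value is (8)·(5/9) = 40/9.
For Firm B: with q = P(High), equating Expand's and Cut's payoffs gives 4q + 4 = −5q + 5 ⇒ q = 1/9.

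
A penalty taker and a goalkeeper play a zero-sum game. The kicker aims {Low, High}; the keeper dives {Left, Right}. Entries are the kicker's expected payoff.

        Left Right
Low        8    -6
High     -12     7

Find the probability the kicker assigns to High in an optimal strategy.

14/33

Row minima: Low → -6, High → -12; maximin = -6.
Column maxima: Left → 8, Right → 7; minimax = 7.
-6 ≠ 7, so there is no saddle point; optimal play is mixed.
Let the kicker play Low with probability p. Expected payoff against Left: 8p + (-12)(1−p) = 20p − 12; against Right: (-6)p + 7(1−p) = −13p + 7.
Setting these equal: 20p − 12 = −13p + 7 ⇒ 33p = 19 ⇒ p = 19/33, and the value is (20)·(19/33) − 12 = -16/33.
For the keeper: with q = P(Left), equating Low's and High's payoffs gives 14q − 6 = −19q + 7 ⇒ q = 13/33.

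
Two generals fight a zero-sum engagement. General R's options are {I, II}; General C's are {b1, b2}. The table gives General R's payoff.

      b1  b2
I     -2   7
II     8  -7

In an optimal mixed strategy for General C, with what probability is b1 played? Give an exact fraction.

Row minima: I → -2, II → -7; maximin = -2.
Column maxima: b1 → 8, b2 → 7; minimax = 7.
-2 ≠ 7, so there is no saddle point; optimal play is mixed.
Let General R play I with probability p. Expected payoff against b1: (-2)p + 8(1−p) = −10p + 8; against b2: 7p + (-7)(1−p) = 14p − 7.
Setting these equal: −10p + 8 = 14p − 7 ⇒ −24p = -15 ⇒ p = 5/8, and the value is (-10)·(5/8) + 8 = 7/4.
For General C: with q = P(b1), equating I's and II's payoffs gives −9q + 7 = 15q − 7 ⇒ q = 7/12.

7/12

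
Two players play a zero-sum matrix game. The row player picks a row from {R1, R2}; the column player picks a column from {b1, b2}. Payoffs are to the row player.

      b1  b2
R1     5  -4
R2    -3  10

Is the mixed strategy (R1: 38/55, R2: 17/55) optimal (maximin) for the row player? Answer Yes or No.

Against b1 this mix gives (38/55)·5 + (17/55)·(-3) = 139/55.
Against b2 this mix gives (38/55)·(-4) + (17/55)·10 = 18/55.
The column player will play b2, holding the row player to 18/55. Shifting weight toward the row that does better against b2 would raise this floor (the equalizing mix achieves 19/11 against both b2 and b1), so the proposed strategy is not optimal.

No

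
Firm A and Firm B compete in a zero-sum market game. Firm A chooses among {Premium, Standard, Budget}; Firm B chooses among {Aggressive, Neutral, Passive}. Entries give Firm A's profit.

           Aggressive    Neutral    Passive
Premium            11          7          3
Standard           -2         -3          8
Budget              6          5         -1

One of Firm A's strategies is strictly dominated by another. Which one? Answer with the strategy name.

Budget

Premium gives a strictly higher payoff than Budget against every column: 11 > 6, 7 > 5, 3 > -1.
So Budget is strictly dominated and Firm A never plays it.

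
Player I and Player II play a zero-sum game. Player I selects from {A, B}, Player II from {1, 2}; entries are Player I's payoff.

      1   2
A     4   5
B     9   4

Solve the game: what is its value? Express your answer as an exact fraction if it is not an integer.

Row minima: A → 4, B → 4; maximin = 4.
Column maxima: 1 → 9, 2 → 5; minimax = 5.
4 ≠ 5, so there is no saddle point; optimal play is mixed.
Let Player I play A with probability p. Expected payoff against 1: 4p + 9(1−p) = −5p + 9; against 2: 5p + 4(1−p) = p + 4.
Setting these equal: −5p + 9 = p + 4 ⇒ −6p = -5 ⇒ p = 5/6, and the value is (-5)·(5/6) + 9 = 29/6.
For Player II: with q = P(1), equating A's and B's payoffs gives −q + 5 = 5q + 4 ⇒ q = 1/6.

29/6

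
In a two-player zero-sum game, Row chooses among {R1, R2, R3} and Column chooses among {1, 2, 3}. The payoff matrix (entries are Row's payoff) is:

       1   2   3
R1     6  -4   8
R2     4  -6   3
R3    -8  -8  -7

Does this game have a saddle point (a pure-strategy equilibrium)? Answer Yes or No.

Row minima: R1 → -4, R2 → -6, R3 → -8; maximin = -4.
Column maxima: 1 → 6, 2 → -4, 3 → 8; minimax = -4.
maximin = minimax = -4, so a saddle point exists.

Yes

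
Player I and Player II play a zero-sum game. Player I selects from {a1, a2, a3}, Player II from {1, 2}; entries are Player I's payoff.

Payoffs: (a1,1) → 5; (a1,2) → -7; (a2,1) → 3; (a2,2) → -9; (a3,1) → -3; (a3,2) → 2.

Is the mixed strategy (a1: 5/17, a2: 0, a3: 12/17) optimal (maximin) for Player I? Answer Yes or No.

Yes

Against 1 this mix gives (5/17)·5 + (12/17)·(-3) = -11/17.
Against 2 this mix gives (5/17)·(-7) + (12/17)·2 = -11/17.
All of Player II's active replies (1, 2) yield -11/17, and no column does worse for Player I. The mix makes Player II indifferent and guarantees -11/17, so it is optimal.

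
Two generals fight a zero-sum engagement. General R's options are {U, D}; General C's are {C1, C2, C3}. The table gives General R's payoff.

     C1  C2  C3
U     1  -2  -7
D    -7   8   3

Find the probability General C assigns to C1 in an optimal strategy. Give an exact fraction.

5/9

Row minima: U → -7, D → -7; maximin = -7.
Column maxima: C1 → 1, C2 → 8, C3 → 3; minimax = 1.
-7 ≠ 1, so there is no saddle point; optimal play is mixed.
C2 is strictly dominated by C3 (it gives General R strictly more in every row), so General C never plays it.
On the remaining 2×2 (U, D vs C1, C3):
Let General R play U with probability p. Expected payoff against C1: 1p + (-7)(1−p) = 8p − 7; against C3: (-7)p + 3(1−p) = −10p + 3.
Setting these equal: 8p − 7 = −10p + 3 ⇒ 18p = 10 ⇒ p = 5/9, and the value is (8)·(5/9) − 7 = -23/9.
For General C: with q = P(C1), equating U's and D's payoffs gives 8q − 7 = −10q + 3 ⇒ q = 5/9.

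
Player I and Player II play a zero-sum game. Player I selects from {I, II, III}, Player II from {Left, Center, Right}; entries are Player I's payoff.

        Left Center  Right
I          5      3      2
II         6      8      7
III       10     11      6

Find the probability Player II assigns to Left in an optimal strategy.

1/5

Row minima: I → 2, II → 6, III → 6; maximin = 6.
Column maxima: Left → 10, Center → 11, Right → 7; minimax = 7.
6 ≠ 7, so there is no saddle point; optimal play is mixed.
I is strictly dominated by II, so Player I never plays it.
With I eliminated, Center is strictly dominated by Left (it gives Player I strictly more in every remaining row), so Player II never plays it.
On the remaining 2×2 (II, III vs Left, Right):
Let Player I play II with probability p. Expected payoff against Left: 6p + 10(1−p) = −4p + 10; against Right: 7p + 6(1−p) = p + 6.
Setting these equal: −4p + 10 = p + 6 ⇒ −5p = -4 ⇒ p = 4/5, and the value is (-4)·(4/5) + 10 = 34/5.
For Player II: with q = P(Left), equating II's and III's payoffs gives −q + 7 = 4q + 6 ⇒ q = 1/5.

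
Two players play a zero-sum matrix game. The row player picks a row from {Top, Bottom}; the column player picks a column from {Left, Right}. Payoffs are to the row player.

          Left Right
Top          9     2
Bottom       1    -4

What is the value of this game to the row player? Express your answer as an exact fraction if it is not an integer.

2

Row minima: Top → 2, Bottom → -4; maximin = 2.
Column maxima: Left → 9, Right → 2; minimax = 2.
Since maximin = minimax = 2, there is a saddle point and the value is 2.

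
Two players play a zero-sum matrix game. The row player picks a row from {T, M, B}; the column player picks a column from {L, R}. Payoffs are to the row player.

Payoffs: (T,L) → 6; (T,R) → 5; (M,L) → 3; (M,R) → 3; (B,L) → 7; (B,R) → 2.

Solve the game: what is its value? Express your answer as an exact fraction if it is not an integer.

Row minima: T → 5, M → 3, B → 2; maximin = 5.
Column maxima: L → 7, R → 5; minimax = 5.
Since maximin = minimax = 5, there is a saddle point and the value is 5.

5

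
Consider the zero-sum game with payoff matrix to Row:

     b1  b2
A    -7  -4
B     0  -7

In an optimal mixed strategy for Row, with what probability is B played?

3/10

Row minima: A → -7, B → -7; maximin = -7.
Column maxima: b1 → 0, b2 → -4; minimax = -4.
-7 ≠ -4, so there is no saddle point; optimal play is mixed.
Let Row play A with probability p. Expected payoff against b1: (-7)p + 0(1−p) = −7p; against b2: (-4)p + (-7)(1−p) = 3p − 7.
Setting these equal: −7p = 3p − 7 ⇒ −10p = -7 ⇒ p = 7/10, and the value is (-7)·(7/10) = -49/10.
For Column: with q = P(b1), equating A's and B's payoffs gives −3q − 4 = 7q − 7 ⇒ q = 3/10.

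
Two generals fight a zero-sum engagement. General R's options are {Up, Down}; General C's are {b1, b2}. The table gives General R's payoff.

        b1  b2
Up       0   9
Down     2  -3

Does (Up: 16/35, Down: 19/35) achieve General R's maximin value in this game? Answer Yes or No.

No

Against b1 this mix gives (16/35)·0 + (19/35)·2 = 38/35.
Against b2 this mix gives (16/35)·9 + (19/35)·(-3) = 87/35.
General C will play b1, holding General R to 38/35. Shifting weight toward the row that does better against b1 would raise this floor (the equalizing mix achieves 9/7 against both b1 and b2), so the proposed strategy is not optimal.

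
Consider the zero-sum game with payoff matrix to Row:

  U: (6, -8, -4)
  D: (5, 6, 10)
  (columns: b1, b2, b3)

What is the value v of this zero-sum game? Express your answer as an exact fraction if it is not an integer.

76/15

Row minima: U → -8, D → 5; maximin = 5.
Column maxima: b1 → 6, b2 → 6, b3 → 10; minimax = 6.
5 ≠ 6, so there is no saddle point; optimal play is mixed.
b3 is strictly dominated by b2 (it gives Row strictly more in every row), so Column never plays it.
On the remaining 2×2 (U, D vs b1, b2):
Let Row play U with probability p. Expected payoff against b1: 6p + 5(1−p) = p + 5; against b2: (-8)p + 6(1−p) = −14p + 6.
Setting these equal: p + 5 = −14p + 6 ⇒ 15p = 1 ⇒ p = 1/15, and the value is (1)·(1/15) + 5 = 76/15.
For Column: with q = P(b1), equating U's and D's payoffs gives 14q − 8 = −q + 6 ⇒ q = 14/15.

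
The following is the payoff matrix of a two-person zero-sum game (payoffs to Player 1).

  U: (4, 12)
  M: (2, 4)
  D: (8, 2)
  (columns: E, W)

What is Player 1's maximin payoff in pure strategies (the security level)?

Row minima: U → 4, M → 2, D → 2.
The best of these is 4.

4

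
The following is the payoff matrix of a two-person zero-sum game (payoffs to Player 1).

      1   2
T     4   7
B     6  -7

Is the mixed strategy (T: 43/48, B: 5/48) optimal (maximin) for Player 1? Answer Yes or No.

No

Against 1 this mix gives (43/48)·4 + (5/48)·6 = 101/24.
Against 2 this mix gives (43/48)·7 + (5/48)·(-7) = 133/24.
Player 2 will play 1, holding Player 1 to 101/24. Shifting weight toward the row that does better against 1 would raise this floor (the equalizing mix achieves 35/8 against both 1 and 2), so the proposed strategy is not optimal.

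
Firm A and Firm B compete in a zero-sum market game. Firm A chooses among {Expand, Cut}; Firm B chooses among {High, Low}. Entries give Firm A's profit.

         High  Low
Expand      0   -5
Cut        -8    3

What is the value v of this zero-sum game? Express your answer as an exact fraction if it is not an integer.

-5/2

Row minima: Expand → -5, Cut → -8; maximin = -5.
Column maxima: High → 0, Low → 3; minimax = 0.
-5 ≠ 0, so there is no saddle point; optimal play is mixed.
Let Firm A play Expand with probability p. Expected payoff against High: 0p + (-8)(1−p) = 8p − 8; against Low: (-5)p + 3(1−p) = −8p + 3.
Setting these equal: 8p − 8 = −8p + 3 ⇒ 16p = 11 ⇒ p = 11/16, and the value is (8)·(11/16) − 8 = -5/2.
For Firm B: with q = P(High), equating Expand's and Cut's payoffs gives 5q − 5 = −11q + 3 ⇒ q = 1/2.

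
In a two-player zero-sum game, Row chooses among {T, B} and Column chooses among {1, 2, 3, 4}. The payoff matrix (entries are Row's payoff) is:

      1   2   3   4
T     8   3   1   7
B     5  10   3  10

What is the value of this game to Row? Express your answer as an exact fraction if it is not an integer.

Row minima: T → 1, B → 3; maximin = 3.
Column maxima: 1 → 8, 2 → 10, 3 → 3, 4 → 10; minimax = 3.
Since maximin = minimax = 3, there is a saddle point and the value is 3.

3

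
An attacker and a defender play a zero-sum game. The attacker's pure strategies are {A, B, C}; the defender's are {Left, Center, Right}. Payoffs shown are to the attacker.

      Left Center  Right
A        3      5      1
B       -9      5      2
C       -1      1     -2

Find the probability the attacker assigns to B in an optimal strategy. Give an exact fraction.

Row minima: A → 1, B → -9, C → -2; maximin = 1.
Column maxima: Left → 3, Center → 5, Right → 2; minimax = 2.
1 ≠ 2, so there is no saddle point; optimal play is mixed.
C is strictly dominated by A, so the attacker never plays it.
Center is strictly dominated by Left (it gives the attacker strictly more in every row), so the defender never plays it.
On the remaining 2×2 (A, B vs Left, Right):
Let the attacker play A with probability p. Expected payoff against Left: 3p + (-9)(1−p) = 12p − 9; against Right: 1p + 2(1−p) = −p + 2.
Setting these equal: 12p − 9 = −p + 2 ⇒ 13p = 11 ⇒ p = 11/13, and the value is (12)·(11/13) − 9 = 15/13.
For the defender: with q = P(Left), equating A's and B's payoffs gives 2q + 1 = −11q + 2 ⇒ q = 1/13.

2/13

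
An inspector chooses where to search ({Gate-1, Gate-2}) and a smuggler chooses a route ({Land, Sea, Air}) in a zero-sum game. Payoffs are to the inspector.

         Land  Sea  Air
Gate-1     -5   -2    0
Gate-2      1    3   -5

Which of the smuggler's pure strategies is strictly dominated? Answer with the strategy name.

Sea

Land holds the inspector's payoff strictly below Sea in every row: -5 < -2, 1 < 3.
So Sea is strictly dominated for the smuggler.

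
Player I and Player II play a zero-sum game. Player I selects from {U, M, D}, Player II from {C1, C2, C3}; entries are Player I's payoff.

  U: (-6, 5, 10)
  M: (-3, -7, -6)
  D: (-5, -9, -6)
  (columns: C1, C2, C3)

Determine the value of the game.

-19/5

Row minima: U → -6, M → -7, D → -9; maximin = -6.
Column maxima: C1 → -3, C2 → 5, C3 → 10; minimax = -3.
-6 ≠ -3, so there is no saddle point; optimal play is mixed.
C3 is strictly dominated by C2 (it gives Player I strictly more in every row), so Player II never plays it.
With C3 eliminated, D is strictly dominated by M (M gives Player I strictly more in every remaining column), so Player I never plays it.
On the remaining 2×2 (U, M vs C1, C2):
Let Player I play U with probability p. Expected payoff against C1: (-6)p + (-3)(1−p) = −3p − 3; against C2: 5p + (-7)(1−p) = 12p − 7.
Setting these equal: −3p − 3 = 12p − 7 ⇒ −15p = -4 ⇒ p = 4/15, and the value is (-3)·(4/15) − 3 = -19/5.
For Player II: with q = P(C1), equating U's and M's payoffs gives −11q + 5 = 4q − 7 ⇒ q = 4/5.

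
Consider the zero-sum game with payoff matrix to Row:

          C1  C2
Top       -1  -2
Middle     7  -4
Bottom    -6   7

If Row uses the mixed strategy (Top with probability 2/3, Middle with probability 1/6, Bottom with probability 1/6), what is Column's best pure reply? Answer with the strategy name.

If Column plays C1, Row's expected payoff is (2/3)·(-1) + (1/6)·7 + (1/6)·(-6) = -1/2.
If Column plays C2, Row's expected payoff is (2/3)·(-2) + (1/6)·(-4) + (1/6)·7 = -5/6.
Column minimizes Row's payoff; the smallest is -5/6, so the best response is C2.

C2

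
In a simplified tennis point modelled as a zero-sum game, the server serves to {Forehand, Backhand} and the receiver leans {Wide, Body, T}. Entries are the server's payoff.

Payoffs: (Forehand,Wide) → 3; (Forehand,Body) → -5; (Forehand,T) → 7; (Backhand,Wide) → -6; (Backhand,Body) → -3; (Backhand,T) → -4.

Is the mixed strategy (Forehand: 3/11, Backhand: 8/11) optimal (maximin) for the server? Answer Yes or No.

Against Wide this mix gives (3/11)·3 + (8/11)·(-6) = -39/11.
Against Body this mix gives (3/11)·(-5) + (8/11)·(-3) = -39/11.
Against T this mix gives (3/11)·7 + (8/11)·(-4) = -1.
All of the receiver's active replies (Wide, Body) yield -39/11, and no column does worse for the server. The mix makes the receiver indifferent and guarantees -39/11, so it is optimal.

Yes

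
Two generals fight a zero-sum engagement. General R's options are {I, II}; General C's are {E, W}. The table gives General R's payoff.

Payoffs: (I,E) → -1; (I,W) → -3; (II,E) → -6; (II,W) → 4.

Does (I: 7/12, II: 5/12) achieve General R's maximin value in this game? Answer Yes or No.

Against E this mix gives (7/12)·(-1) + (5/12)·(-6) = -37/12.
Against W this mix gives (7/12)·(-3) + (5/12)·4 = -1/12.
General C will play E, holding General R to -37/12. Shifting weight toward the row that does better against E would raise this floor (the equalizing mix achieves -11/6 against both E and W), so the proposed strategy is not optimal.

No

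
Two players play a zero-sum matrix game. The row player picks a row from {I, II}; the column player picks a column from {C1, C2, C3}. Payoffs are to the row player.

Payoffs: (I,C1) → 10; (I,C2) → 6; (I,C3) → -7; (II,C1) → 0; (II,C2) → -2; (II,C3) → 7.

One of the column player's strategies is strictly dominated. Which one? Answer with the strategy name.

C1

C2 holds the row player's payoff strictly below C1 in every row: 6 < 10, -2 < 0.
So C1 is strictly dominated for the column player.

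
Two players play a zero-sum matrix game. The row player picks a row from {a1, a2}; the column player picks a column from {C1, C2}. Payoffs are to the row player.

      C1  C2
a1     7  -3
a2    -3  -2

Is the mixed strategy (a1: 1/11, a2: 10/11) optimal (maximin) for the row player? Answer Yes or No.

Yes

Against C1 this mix gives (1/11)·7 + (10/11)·(-3) = -23/11.
Against C2 this mix gives (1/11)·(-3) + (10/11)·(-2) = -23/11.
All of the column player's active replies (C1, C2) yield -23/11, and no column does worse for the row player. The mix makes the column player indifferent and guarantees -23/11, so it is optimal.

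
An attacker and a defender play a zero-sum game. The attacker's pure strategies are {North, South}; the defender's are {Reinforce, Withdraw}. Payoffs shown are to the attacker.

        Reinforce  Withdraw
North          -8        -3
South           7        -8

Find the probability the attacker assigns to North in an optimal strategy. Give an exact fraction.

3/4

Row minima: North → -8, South → -8; maximin = -8.
Column maxima: Reinforce → 7, Withdraw → -3; minimax = -3.
-8 ≠ -3, so there is no saddle point; optimal play is mixed.
Let the attacker play North with probability p. Expected payoff against Reinforce: (-8)p + 7(1−p) = −15p + 7; against Withdraw: (-3)p + (-8)(1−p) = 5p − 8.
Setting these equal: −15p + 7 = 5p − 8 ⇒ −20p = -15 ⇒ p = 3/4, and the value is (-15)·(3/4) + 7 = -17/4.
For the defender: with q = P(Reinforce), equating North's and South's payoffs gives −5q − 3 = 15q − 8 ⇒ q = 1/4.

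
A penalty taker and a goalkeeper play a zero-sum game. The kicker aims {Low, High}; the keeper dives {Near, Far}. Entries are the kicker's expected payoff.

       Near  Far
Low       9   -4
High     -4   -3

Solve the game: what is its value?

-43/14

Row minima: Low → -4, High → -4; maximin = -4.
Column maxima: Near → 9, Far → -3; minimax = -3.
-4 ≠ -3, so there is no saddle point; optimal play is mixed.
Let the kicker play Low with probability p. Expected payoff against Near: 9p + (-4)(1−p) = 13p − 4; against Far: (-4)p + (-3)(1−p) = −p − 3.
Setting these equal: 13p − 4 = −p − 3 ⇒ 14p = 1 ⇒ p = 1/14, and the value is (13)·(1/14) − 4 = -43/14.
For the keeper: with q = P(Near), equating Low's and High's payoffs gives 13q − 4 = −q − 3 ⇒ q = 1/14.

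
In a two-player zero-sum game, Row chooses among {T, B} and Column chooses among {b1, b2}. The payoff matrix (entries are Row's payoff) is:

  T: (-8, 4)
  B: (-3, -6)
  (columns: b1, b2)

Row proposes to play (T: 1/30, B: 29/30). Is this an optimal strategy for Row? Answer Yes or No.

No

Against b1 this mix gives (1/30)·(-8) + (29/30)·(-3) = -19/6.
Against b2 this mix gives (1/30)·4 + (29/30)·(-6) = -17/3.
Column will play b2, holding Row to -17/3. Shifting weight toward the row that does better against b2 would raise this floor (the equalizing mix achieves -4 against both b2 and b1), so the proposed strategy is not optimal.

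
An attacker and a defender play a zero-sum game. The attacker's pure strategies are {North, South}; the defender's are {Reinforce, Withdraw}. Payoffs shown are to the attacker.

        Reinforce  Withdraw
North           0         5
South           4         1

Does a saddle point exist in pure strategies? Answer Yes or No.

Row minima: North → 0, South → 1; maximin = 1.
Column maxima: Reinforce → 4, Withdraw → 5; minimax = 4.
1 ≠ 4, so no pure-strategy equilibrium exists.

No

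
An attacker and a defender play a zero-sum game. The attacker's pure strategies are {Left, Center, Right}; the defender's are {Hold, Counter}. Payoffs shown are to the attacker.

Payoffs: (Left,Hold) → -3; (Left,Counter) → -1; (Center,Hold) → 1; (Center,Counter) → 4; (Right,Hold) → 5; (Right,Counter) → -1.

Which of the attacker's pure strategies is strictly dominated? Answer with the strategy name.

Left

Center gives a strictly higher payoff than Left against every column: 1 > -3, 4 > -1.
So Left is strictly dominated and the attacker never plays it.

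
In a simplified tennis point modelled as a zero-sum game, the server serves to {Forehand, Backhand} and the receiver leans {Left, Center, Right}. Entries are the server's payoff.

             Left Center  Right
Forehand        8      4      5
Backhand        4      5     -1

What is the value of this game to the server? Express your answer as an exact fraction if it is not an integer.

Row minima: Forehand → 4, Backhand → -1; maximin = 4.
Column maxima: Left → 8, Center → 5, Right → 5; minimax = 5.
4 ≠ 5, so there is no saddle point; optimal play is mixed.
Left is strictly dominated by Right (it gives the server strictly more in every row), so the receiver never plays it.
On the remaining 2×2 (Forehand, Backhand vs Center, Right):
Let the server play Forehand with probability p. Expected payoff against Center: 4p + 5(1−p) = −p + 5; against Right: 5p + (-1)(1−p) = 6p − 1.
Setting these equal: −p + 5 = 6p − 1 ⇒ −7p = -6 ⇒ p = 6/7, and the value is (-1)·(6/7) + 5 = 29/7.
For the receiver: with q = P(Center), equating Forehand's and Backhand's payoffs gives −q + 5 = 6q − 1 ⇒ q = 6/7.

29/7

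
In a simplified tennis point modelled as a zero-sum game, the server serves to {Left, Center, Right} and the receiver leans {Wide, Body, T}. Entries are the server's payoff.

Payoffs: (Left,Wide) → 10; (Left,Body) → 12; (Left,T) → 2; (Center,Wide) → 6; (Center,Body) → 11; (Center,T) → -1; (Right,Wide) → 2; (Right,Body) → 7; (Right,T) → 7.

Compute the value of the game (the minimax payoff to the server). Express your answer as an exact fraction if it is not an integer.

Row minima: Left → 2, Center → -1, Right → 2; maximin = 2.
Column maxima: Wide → 10, Body → 12, T → 7; minimax = 7.
2 ≠ 7, so there is no saddle point; optimal play is mixed.
Center is strictly dominated by Left, so the server never plays it.
Body is strictly dominated by Wide (it gives the server strictly more in every row), so the receiver never plays it.
On the remaining 2×2 (Left, Right vs Wide, T):
Let the server play Left with probability p. Expected payoff against Wide: 10p + 2(1−p) = 8p + 2; against T: 2p + 7(1−p) = −5p + 7.
Setting these equal: 8p + 2 = −5p + 7 ⇒ 13p = 5 ⇒ p = 5/13, and the value is (8)·(5/13) + 2 = 66/13.
For the receiver: with q = P(Wide), equating Left's and Right's payoffs gives 8q + 2 = −5q + 7 ⇒ q = 5/13.

66/13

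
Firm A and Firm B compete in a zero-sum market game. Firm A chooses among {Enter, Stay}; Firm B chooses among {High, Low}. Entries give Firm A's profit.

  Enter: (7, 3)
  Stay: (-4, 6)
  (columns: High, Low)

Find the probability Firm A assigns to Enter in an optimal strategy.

Row minima: Enter → 3, Stay → -4; maximin = 3.
Column maxima: High → 7, Low → 6; minimax = 6.
3 ≠ 6, so there is no saddle point; optimal play is mixed.
Let Firm A play Enter with probability p. Expected payoff against High: 7p + (-4)(1−p) = 11p − 4; against Low: 3p + 6(1−p) = −3p + 6.
Setting these equal: 11p − 4 = −3p + 6 ⇒ 14p = 10 ⇒ p = 5/7, and the value is (11)·(5/7) − 4 = 27/7.
For Firm B: with q = P(High), equating Enter's and Stay's payoffs gives 4q + 3 = −10q + 6 ⇒ q = 3/14.

5/7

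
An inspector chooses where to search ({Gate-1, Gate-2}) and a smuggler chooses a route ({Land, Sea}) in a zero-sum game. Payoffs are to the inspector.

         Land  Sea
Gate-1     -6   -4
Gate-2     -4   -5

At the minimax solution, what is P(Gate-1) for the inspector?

1/3

Row minima: Gate-1 → -6, Gate-2 → -5; maximin = -5.
Column maxima: Land → -4, Sea → -4; minimax = -4.
-5 ≠ -4, so there is no saddle point; optimal play is mixed.
Let the inspector play Gate-1 with probability p. Expected payoff against Land: (-6)p + (-4)(1−p) = −2p − 4; against Sea: (-4)p + (-5)(1−p) = p − 5.
Setting these equal: −2p − 4 = p − 5 ⇒ −3p = -1 ⇒ p = 1/3, and the value is (-2)·(1/3) − 4 = -14/3.
For the smuggler: with q = P(Land), equating Gate-1's and Gate-2's payoffs gives −2q − 4 = q − 5 ⇒ q = 1/3.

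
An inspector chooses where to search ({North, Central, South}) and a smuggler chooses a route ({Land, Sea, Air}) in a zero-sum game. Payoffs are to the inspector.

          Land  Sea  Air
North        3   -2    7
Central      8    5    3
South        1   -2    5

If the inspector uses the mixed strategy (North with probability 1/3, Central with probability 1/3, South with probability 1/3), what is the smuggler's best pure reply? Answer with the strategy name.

If the smuggler plays Land, the inspector's expected payoff is (1/3)·3 + (1/3)·8 + (1/3)·1 = 4.
If the smuggler plays Sea, the inspector's expected payoff is (1/3)·(-2) + (1/3)·5 + (1/3)·(-2) = 1/3.
If the smuggler plays Air, the inspector's expected payoff is (1/3)·7 + (1/3)·3 + (1/3)·5 = 5.
The smuggler minimizes the inspector's payoff; the smallest is 1/3, so the best response is Sea.

Sea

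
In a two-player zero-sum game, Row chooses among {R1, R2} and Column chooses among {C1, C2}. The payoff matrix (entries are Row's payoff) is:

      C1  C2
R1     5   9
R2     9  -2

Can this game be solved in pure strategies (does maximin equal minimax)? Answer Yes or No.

Row minima: R1 → 5, R2 → -2; maximin = 5.
Column maxima: C1 → 9, C2 → 9; minimax = 9.
5 ≠ 9, so no pure-strategy equilibrium exists.

No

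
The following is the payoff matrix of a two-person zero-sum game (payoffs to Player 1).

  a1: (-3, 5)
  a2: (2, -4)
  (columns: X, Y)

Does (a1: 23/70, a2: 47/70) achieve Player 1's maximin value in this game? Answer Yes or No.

No

Against X this mix gives (23/70)·(-3) + (47/70)·2 = 5/14.
Against Y this mix gives (23/70)·5 + (47/70)·(-4) = -73/70.
Player 2 will play Y, holding Player 1 to -73/70. Shifting weight toward the row that does better against Y would raise this floor (the equalizing mix achieves -1/7 against both Y and X), so the proposed strategy is not optimal.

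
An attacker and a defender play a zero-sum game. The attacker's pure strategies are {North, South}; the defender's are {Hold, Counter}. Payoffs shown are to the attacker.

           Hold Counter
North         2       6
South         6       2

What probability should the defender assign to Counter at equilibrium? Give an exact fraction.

Row minima: North → 2, South → 2; maximin = 2.
Column maxima: Hold → 6, Counter → 6; minimax = 6.
2 ≠ 6, so there is no saddle point; optimal play is mixed.
Let the attacker play North with probability p. Expected payoff against Hold: 2p + 6(1−p) = −4p + 6; against Counter: 6p + 2(1−p) = 4p + 2.
Setting these equal: −4p + 6 = 4p + 2 ⇒ −8p = -4 ⇒ p = 1/2, and the value is (-4)·(1/2) + 6 = 4.
For the defender: with q = P(Hold), equating North's and South's payoffs gives −4q + 6 = 4q + 2 ⇒ q = 1/2.

1/2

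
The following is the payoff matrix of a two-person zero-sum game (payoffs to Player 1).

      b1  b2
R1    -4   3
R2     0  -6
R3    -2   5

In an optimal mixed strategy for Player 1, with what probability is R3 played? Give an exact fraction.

Row minima: R1 → -4, R2 → -6, R3 → -2; maximin = -2.
Column maxima: b1 → 0, b2 → 5; minimax = 0.
-2 ≠ 0, so there is no saddle point; optimal play is mixed.
R1 is strictly dominated by R3, so Player 1 never plays it.
On the remaining 2×2 (R2, R3 vs b1, b2):
Let Player 1 play R2 with probability p. Expected payoff against b1: 0p + (-2)(1−p) = 2p − 2; against b2: (-6)p + 5(1−p) = −11p + 5.
Setting these equal: 2p − 2 = −11p + 5 ⇒ 13p = 7 ⇒ p = 7/13, and the value is (2)·(7/13) − 2 = -12/13.
For Player 2: with q = P(b1), equating R2's and R3's payoffs gives 6q − 6 = −7q + 5 ⇒ q = 11/13.

6/13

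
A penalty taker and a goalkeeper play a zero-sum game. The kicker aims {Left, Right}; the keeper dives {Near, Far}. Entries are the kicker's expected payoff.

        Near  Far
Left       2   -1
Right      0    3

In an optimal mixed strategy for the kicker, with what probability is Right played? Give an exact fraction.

1/2

Row minima: Left → -1, Right → 0; maximin = 0.
Column maxima: Near → 2, Far → 3; minimax = 2.
0 ≠ 2, so there is no saddle point; optimal play is mixed.
Let the kicker play Left with probability p. Expected payoff against Near: 2p + 0(1−p) = 2p; against Far: (-1)p + 3(1−p) = −4p + 3.
Setting these equal: 2p = −4p + 3 ⇒ 6p = 3 ⇒ p = 1/2, and the value is (2)·(1/2) = 1.
For the keeper: with q = P(Near), equating Left's and Right's payoffs gives 3q − 1 = −3q + 3 ⇒ q = 2/3.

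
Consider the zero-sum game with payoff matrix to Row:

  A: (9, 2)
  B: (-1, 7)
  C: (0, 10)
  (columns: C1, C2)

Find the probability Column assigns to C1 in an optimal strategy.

8/17

Row minima: A → 2, B → -1, C → 0; maximin = 2.
Column maxima: C1 → 9, C2 → 10; minimax = 9.
2 ≠ 9, so there is no saddle point; optimal play is mixed.
B is strictly dominated by C, so Row never plays it.
On the remaining 2×2 (A, C vs C1, C2):
Let Row play A with probability p. Expected payoff against C1: 9p + 0(1−p) = 9p; against C2: 2p + 10(1−p) = −8p + 10.
Setting these equal: 9p = −8p + 10 ⇒ 17p = 10 ⇒ p = 10/17, and the value is (9)·(10/17) = 90/17.
For Column: with q = P(C1), equating A's and C's payoffs gives 7q + 2 = −10q + 10 ⇒ q = 8/17.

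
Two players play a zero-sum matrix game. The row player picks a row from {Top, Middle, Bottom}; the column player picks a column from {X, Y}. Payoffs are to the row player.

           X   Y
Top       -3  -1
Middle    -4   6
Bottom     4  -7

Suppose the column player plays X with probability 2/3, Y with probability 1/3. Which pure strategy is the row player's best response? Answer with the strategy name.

Bottom

Expected payoff of Top: (2/3)·(-3) + (1/3)·(-1) = -7/3.
Expected payoff of Middle: (2/3)·(-4) + (1/3)·6 = -2/3.
Expected payoff of Bottom: (2/3)·4 + (1/3)·(-7) = 1/3.
The largest is 1/3, so the row player's best response is Bottom.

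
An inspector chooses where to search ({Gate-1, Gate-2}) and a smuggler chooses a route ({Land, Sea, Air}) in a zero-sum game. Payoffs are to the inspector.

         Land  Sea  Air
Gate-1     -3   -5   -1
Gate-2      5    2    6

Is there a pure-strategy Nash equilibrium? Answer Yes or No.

Yes

Row minima: Gate-1 → -5, Gate-2 → 2; maximin = 2.
Column maxima: Land → 5, Sea → 2, Air → 6; minimax = 2.
maximin = minimax = 2, so a saddle point exists.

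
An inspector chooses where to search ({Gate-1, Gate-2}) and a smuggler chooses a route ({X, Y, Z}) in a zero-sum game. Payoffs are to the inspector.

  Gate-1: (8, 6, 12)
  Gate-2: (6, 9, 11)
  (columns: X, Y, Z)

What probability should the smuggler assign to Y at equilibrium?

2/5

Row minima: Gate-1 → 6, Gate-2 → 6; maximin = 6.
Column maxima: X → 8, Y → 9, Z → 12; minimax = 8.
6 ≠ 8, so there is no saddle point; optimal play is mixed.
Z is strictly dominated by X (it gives the inspector strictly more in every row), so the smuggler never plays it.
On the remaining 2×2 (Gate-1, Gate-2 vs X, Y):
Let the inspector play Gate-1 with probability p. Expected payoff against X: 8p + 6(1−p) = 2p + 6; against Y: 6p + 9(1−p) = −3p + 9.
Setting these equal: 2p + 6 = −3p + 9 ⇒ 5p = 3 ⇒ p = 3/5, and the value is (2)·(3/5) + 6 = 36/5.
For the smuggler: with q = P(X), equating Gate-1's and Gate-2's payoffs gives 2q + 6 = −3q + 9 ⇒ q = 3/5.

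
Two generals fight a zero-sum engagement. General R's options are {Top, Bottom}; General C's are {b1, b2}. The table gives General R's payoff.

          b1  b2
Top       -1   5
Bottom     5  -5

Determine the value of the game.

5/4

Row minima: Top → -1, Bottom → -5; maximin = -1.
Column maxima: b1 → 5, b2 → 5; minimax = 5.
-1 ≠ 5, so there is no saddle point; optimal play is mixed.
Let General R play Top with probability p. Expected payoff against b1: (-1)p + 5(1−p) = −6p + 5; against b2: 5p + (-5)(1−p) = 10p − 5.
Setting these equal: −6p + 5 = 10p − 5 ⇒ −16p = -10 ⇒ p = 5/8, and the value is (-6)·(5/8) + 5 = 5/4.
For General C: with q = P(b1), equating Top's and Bottom's payoffs gives −6q + 5 = 10q − 5 ⇒ q = 5/8.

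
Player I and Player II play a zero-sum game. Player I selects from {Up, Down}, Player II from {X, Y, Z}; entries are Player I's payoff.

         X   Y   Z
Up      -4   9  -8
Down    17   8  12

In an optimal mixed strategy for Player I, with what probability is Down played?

Row minima: Up → -8, Down → 8; maximin = 8.
Column maxima: X → 17, Y → 9, Z → 12; minimax = 9.
8 ≠ 9, so there is no saddle point; optimal play is mixed.
X is strictly dominated by Z (it gives Player I strictly more in every row), so Player II never plays it.
On the remaining 2×2 (Up, Down vs Y, Z):
Let Player I play Up with probability p. Expected payoff against Y: 9p + 8(1−p) = p + 8; against Z: (-8)p + 12(1−p) = −20p + 12.
Setting these equal: p + 8 = −20p + 12 ⇒ 21p = 4 ⇒ p = 4/21, and the value is (1)·(4/21) + 8 = 172/21.
For Player II: with q = P(Y), equating Up's and Down's payoffs gives 17q − 8 = −4q + 12 ⇒ q = 20/21.

17/21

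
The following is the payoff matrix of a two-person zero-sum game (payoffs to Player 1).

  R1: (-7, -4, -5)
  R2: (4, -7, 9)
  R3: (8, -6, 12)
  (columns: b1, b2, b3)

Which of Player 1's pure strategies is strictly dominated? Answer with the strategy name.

R3 gives a strictly higher payoff than R2 against every column: 8 > 4, -6 > -7, 12 > 9.
So R2 is strictly dominated and Player 1 never plays it.

R2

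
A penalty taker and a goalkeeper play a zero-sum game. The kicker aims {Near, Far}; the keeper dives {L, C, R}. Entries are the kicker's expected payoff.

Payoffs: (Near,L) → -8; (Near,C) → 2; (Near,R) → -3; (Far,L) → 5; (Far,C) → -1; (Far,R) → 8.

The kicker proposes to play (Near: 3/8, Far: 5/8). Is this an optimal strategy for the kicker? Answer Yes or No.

Yes

Against L this mix gives (3/8)·(-8) + (5/8)·5 = 1/8.
Against C this mix gives (3/8)·2 + (5/8)·(-1) = 1/8.
Against R this mix gives (3/8)·(-3) + (5/8)·8 = 31/8.
All of the keeper's active replies (L, C) yield 1/8, and no column does worse for the kicker. The mix makes the keeper indifferent and guarantees 1/8, so it is optimal.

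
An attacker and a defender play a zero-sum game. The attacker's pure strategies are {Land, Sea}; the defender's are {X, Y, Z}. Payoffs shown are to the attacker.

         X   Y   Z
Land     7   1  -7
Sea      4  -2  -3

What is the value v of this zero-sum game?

Row minima: Land → -7, Sea → -3; maximin = -3.
Column maxima: X → 7, Y → 1, Z → -3; minimax = -3.
Since maximin = minimax = -3, there is a saddle point and the value is -3.

-3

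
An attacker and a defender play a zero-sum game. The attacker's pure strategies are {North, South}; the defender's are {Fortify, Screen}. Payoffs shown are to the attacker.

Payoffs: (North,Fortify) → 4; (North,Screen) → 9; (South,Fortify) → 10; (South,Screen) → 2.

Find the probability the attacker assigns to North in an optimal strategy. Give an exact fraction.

8/13

Row minima: North → 4, South → 2; maximin = 4.
Column maxima: Fortify → 10, Screen → 9; minimax = 9.
4 ≠ 9, so there is no saddle point; optimal play is mixed.
Let the attacker play North with probability p. Expected payoff against Fortify: 4p + 10(1−p) = −6p + 10; against Screen: 9p + 2(1−p) = 7p + 2.
Setting these equal: −6p + 10 = 7p + 2 ⇒ −13p = -8 ⇒ p = 8/13, and the value is (-6)·(8/13) + 10 = 82/13.
For the defender: with q = P(Fortify), equating North's and South's payoffs gives −5q + 9 = 8q + 2 ⇒ q = 7/13.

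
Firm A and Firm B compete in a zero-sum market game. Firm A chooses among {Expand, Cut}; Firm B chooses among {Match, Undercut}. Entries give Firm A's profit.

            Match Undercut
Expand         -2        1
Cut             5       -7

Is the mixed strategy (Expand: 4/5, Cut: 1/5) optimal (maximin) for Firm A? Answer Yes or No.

Against Match this mix gives (4/5)·(-2) + (1/5)·5 = -3/5.
Against Undercut this mix gives (4/5)·1 + (1/5)·(-7) = -3/5.
All of Firm B's active replies (Match, Undercut) yield -3/5, and no column does worse for Firm A. The mix makes Firm B indifferent and guarantees -3/5, so it is optimal.

Yes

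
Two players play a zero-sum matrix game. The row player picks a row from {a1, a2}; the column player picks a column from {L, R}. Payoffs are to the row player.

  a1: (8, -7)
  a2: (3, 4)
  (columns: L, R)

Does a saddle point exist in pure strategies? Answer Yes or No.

No

Row minima: a1 → -7, a2 → 3; maximin = 3.
Column maxima: L → 8, R → 4; minimax = 4.
3 ≠ 4, so no pure-strategy equilibrium exists.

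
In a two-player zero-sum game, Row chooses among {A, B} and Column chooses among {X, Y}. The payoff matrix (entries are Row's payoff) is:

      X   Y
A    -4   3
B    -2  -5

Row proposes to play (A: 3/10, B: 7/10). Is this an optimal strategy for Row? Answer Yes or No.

Against X this mix gives (3/10)·(-4) + (7/10)·(-2) = -13/5.
Against Y this mix gives (3/10)·3 + (7/10)·(-5) = -13/5.
All of Column's active replies (X, Y) yield -13/5, and no column does worse for Row. The mix makes Column indifferent and guarantees -13/5, so it is optimal.

Yes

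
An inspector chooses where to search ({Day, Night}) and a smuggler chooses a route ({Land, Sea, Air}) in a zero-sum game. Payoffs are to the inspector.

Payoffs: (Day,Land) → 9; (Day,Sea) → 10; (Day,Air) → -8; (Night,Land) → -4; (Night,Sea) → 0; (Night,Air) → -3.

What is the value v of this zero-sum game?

-59/18

Row minima: Day → -8, Night → -4; maximin = -4.
Column maxima: Land → 9, Sea → 10, Air → -3; minimax = -3.
-4 ≠ -3, so there is no saddle point; optimal play is mixed.
Sea is strictly dominated by Land (it gives the inspector strictly more in every row), so the smuggler never plays it.
On the remaining 2×2 (Day, Night vs Land, Air):
Let the inspector play Day with probability p. Expected payoff against Land: 9p + (-4)(1−p) = 13p − 4; against Air: (-8)p + (-3)(1−p) = −5p − 3.
Setting these equal: 13p − 4 = −5p − 3 ⇒ 18p = 1 ⇒ p = 1/18, and the value is (13)·(1/18) − 4 = -59/18.
For the smuggler: with q = P(Land), equating Day's and Night's payoffs gives 17q − 8 = −q − 3 ⇒ q = 5/18.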